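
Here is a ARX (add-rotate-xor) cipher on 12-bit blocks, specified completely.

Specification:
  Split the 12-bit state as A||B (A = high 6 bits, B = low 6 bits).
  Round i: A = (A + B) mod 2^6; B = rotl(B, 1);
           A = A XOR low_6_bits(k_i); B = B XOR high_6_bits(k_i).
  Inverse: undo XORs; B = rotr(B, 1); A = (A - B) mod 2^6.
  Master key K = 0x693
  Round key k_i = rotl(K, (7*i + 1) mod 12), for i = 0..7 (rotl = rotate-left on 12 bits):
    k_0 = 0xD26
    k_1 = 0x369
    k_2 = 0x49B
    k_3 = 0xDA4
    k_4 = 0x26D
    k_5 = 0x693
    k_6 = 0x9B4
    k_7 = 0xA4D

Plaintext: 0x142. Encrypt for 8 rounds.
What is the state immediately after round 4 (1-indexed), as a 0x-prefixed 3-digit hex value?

0xBA0

s_0 = plaintext = 0x142
s_1 = Round(s_0, k_0) = 0x870
s_2 = Round(s_1, k_1) = 0xE2C
s_3 = Round(s_2, k_2) = 0xFCB
s_4 = Round(s_3, k_3) = 0xBA0
s_5 = Round(s_4, k_4) = 0x8C8
s_6 = Round(s_5, k_5) = 0xE0A
s_7 = Round(s_6, k_6) = 0xDB2
s_8 = Round(s_7, k_7) = 0x94C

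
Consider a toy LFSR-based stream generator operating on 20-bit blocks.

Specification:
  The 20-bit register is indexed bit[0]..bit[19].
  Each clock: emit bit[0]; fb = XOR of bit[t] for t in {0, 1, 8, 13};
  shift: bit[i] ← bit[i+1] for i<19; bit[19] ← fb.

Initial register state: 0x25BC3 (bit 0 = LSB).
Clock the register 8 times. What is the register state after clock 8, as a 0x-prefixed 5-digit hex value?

reg_0 = 0x25BC3
clock 1: out=1, reg = 0x92DE1
clock 2: out=1, reg = 0xC96F0
clock 3: out=0, reg = 0x64B78
clock 4: out=0, reg = 0xB25BC
clock 5: out=0, reg = 0x592DE
clock 6: out=0, reg = 0xAC96F
clock 7: out=1, reg = 0xD64B7
clock 8: out=1, reg = 0xEB25B

0xEB25B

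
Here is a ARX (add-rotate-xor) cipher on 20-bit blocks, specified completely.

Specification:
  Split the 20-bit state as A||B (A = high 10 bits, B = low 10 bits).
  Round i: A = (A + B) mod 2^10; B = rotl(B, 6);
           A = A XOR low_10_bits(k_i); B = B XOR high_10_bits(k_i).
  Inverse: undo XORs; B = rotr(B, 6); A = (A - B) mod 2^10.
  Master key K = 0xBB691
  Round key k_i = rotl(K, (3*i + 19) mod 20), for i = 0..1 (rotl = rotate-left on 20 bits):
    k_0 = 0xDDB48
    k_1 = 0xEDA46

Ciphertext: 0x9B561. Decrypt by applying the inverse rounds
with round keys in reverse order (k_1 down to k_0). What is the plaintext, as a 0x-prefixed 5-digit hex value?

0x480D8

s_0 = ciphertext = 0x9B561
s_1 = InvRound(s_0, k_1) = 0xAC17B
s_2 = InvRound(s_1, k_0) = 0x480D8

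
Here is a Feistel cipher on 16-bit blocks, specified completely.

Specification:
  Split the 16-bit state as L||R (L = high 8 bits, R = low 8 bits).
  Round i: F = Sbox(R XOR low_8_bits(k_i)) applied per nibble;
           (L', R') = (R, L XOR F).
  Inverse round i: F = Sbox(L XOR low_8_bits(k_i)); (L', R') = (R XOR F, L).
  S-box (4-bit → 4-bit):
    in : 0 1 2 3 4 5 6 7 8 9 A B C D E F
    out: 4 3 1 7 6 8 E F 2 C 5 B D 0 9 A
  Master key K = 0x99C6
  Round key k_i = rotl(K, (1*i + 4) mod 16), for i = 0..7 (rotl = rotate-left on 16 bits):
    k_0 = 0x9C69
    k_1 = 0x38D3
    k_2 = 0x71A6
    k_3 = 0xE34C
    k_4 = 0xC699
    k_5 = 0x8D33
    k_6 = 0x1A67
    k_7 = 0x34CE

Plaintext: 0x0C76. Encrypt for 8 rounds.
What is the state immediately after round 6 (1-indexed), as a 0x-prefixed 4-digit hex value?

s_0 = plaintext = 0x0C76
s_1 = Round(s_0, k_0) = 0x7636
s_2 = Round(s_1, k_1) = 0x36EE
s_3 = Round(s_2, k_2) = 0xEE54
s_4 = Round(s_3, k_3) = 0x54DC
s_5 = Round(s_4, k_4) = 0xDC3C
s_6 = Round(s_5, k_5) = 0x3C96
s_7 = Round(s_6, k_6) = 0x969F
s_8 = Round(s_7, k_7) = 0x9F15

0x3C96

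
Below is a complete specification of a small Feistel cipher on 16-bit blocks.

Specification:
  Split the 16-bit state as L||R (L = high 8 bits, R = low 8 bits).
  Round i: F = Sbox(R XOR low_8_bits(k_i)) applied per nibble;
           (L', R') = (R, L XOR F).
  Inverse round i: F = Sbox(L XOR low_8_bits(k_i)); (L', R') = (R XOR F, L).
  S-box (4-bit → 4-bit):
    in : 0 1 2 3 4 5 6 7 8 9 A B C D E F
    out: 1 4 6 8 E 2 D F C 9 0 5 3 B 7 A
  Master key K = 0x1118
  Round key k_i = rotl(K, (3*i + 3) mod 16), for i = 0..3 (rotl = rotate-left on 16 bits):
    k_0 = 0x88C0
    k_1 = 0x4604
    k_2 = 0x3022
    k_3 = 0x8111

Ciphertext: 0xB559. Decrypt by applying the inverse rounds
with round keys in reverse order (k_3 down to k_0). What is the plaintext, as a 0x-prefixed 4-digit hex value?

0xBDBF

s_0 = ciphertext = 0xB559
s_1 = InvRound(s_0, k_3) = 0x57B5
s_2 = InvRound(s_1, k_2) = 0x4757
s_3 = InvRound(s_2, k_1) = 0xBF47
s_4 = InvRound(s_3, k_0) = 0xBDBF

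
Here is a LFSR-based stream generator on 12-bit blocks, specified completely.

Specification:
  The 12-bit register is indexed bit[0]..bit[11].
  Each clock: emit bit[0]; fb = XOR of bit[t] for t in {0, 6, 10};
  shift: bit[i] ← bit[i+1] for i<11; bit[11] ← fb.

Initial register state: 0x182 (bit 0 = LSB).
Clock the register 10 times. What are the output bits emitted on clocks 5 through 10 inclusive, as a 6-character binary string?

reg_0 = 0x182
clock 1: out=0, reg = 0x0C1
clock 2: out=1, reg = 0x060
clock 3: out=0, reg = 0x830
clock 4: out=0, reg = 0x418
clock 5: out=0, reg = 0xA0C
clock 6: out=0, reg = 0x506
clock 7: out=0, reg = 0xA83
clock 8: out=1, reg = 0xD41
clock 9: out=1, reg = 0xEA0
clock 10: out=0, reg = 0xF50

000110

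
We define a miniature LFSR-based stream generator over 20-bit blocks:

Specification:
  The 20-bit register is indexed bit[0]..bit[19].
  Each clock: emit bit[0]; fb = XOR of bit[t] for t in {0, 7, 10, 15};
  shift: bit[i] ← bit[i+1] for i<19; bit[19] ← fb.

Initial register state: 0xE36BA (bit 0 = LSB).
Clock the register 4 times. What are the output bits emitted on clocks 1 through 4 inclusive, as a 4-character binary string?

reg_0 = 0xE36BA
clock 1: out=0, reg = 0x71B5D
clock 2: out=1, reg = 0xB8DAE
clock 3: out=0, reg = 0xDC6D7
clock 4: out=1, reg = 0x6E36B

0101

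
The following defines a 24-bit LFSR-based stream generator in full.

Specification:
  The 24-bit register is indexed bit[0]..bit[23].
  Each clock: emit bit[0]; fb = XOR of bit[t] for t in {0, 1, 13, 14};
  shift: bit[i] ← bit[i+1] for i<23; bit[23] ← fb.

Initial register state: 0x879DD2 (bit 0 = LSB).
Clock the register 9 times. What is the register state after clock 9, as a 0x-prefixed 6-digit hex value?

reg_0 = 0x879DD2
clock 1: out=0, reg = 0xC3CEE9
clock 2: out=1, reg = 0x61E774
clock 3: out=0, reg = 0x30F3BA
clock 4: out=0, reg = 0x9879DD
clock 5: out=1, reg = 0xCC3CEE
clock 6: out=0, reg = 0x661E77
clock 7: out=1, reg = 0x330F3B
clock 8: out=1, reg = 0x19879D
clock 9: out=1, reg = 0x8CC3CE

0x8CC3CE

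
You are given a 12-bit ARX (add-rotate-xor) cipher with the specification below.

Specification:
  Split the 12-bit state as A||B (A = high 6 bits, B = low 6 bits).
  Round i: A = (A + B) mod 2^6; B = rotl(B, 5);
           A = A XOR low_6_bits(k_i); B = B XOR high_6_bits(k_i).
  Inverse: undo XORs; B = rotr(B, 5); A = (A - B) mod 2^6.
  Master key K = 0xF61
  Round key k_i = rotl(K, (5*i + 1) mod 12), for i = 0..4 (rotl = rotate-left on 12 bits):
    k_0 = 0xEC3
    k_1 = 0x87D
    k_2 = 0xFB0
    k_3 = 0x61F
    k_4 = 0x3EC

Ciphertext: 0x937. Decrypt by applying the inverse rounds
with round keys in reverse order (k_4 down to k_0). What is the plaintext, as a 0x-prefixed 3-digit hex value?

s_0 = ciphertext = 0x937
s_1 = InvRound(s_0, k_4) = 0x5F1
s_2 = InvRound(s_1, k_3) = 0xD53
s_3 = InvRound(s_2, k_2) = 0xA9B
s_4 = InvRound(s_3, k_1) = 0x8B5
s_5 = InvRound(s_4, k_0) = 0x15C

0x15C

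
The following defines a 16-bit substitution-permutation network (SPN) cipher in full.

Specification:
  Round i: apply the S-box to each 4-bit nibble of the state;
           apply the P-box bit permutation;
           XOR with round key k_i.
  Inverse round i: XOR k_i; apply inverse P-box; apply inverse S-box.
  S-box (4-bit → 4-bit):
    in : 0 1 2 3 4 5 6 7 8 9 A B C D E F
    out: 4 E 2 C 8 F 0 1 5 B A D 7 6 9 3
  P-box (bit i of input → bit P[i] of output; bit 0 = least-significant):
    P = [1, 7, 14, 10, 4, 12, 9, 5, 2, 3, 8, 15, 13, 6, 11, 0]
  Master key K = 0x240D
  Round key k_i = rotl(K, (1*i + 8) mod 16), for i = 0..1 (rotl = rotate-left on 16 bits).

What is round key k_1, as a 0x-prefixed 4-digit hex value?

K = 0x240D
k_0 = rotl(K, (1*0+8) mod 16) = rotl(K, 8) = 0x0D24
k_1 = rotl(K, (1*1+8) mod 16) = rotl(K, 9) = 0x1A48

0x1A48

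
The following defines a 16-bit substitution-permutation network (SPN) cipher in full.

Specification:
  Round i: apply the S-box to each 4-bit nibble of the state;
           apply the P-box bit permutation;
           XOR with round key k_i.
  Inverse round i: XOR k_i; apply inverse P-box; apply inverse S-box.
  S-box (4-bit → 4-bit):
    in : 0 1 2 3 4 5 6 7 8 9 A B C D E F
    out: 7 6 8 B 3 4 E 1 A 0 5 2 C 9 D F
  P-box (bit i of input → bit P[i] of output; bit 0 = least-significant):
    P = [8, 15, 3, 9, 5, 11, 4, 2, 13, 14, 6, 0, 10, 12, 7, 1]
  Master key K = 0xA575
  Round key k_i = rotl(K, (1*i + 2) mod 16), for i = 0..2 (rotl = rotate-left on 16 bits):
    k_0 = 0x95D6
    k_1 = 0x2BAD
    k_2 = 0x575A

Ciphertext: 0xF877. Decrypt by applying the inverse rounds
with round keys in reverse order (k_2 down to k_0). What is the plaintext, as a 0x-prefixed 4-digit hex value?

0xA482

s_0 = ciphertext = 0xF877
s_1 = InvRound(s_0, k_2) = 0x7D3F
s_2 = InvRound(s_1, k_1) = 0xFB52
s_3 = InvRound(s_2, k_0) = 0xA482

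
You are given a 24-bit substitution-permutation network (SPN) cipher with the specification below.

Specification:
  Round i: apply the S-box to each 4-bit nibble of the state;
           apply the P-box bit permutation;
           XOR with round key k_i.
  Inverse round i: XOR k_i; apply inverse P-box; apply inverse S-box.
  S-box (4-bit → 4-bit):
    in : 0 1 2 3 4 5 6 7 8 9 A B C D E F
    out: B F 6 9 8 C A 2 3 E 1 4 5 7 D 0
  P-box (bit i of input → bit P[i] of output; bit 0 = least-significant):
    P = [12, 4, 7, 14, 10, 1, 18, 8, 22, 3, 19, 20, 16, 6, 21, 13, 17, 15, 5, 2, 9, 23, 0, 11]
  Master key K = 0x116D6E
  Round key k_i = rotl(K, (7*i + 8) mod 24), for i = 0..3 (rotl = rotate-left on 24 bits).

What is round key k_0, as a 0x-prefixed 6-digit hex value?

0x6D6E11

K = 0x116D6E
k_0 = rotl(K, (7*0+8) mod 24) = rotl(K, 8) = 0x6D6E11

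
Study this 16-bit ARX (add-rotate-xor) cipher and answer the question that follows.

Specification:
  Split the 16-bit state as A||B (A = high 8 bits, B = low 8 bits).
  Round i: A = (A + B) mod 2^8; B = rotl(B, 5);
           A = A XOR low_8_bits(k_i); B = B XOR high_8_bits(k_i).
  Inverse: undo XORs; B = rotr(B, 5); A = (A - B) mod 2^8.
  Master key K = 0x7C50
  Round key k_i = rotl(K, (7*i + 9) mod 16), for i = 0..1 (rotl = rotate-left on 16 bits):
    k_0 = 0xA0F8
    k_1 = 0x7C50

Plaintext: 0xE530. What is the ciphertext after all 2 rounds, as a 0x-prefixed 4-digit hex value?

s_0 = plaintext = 0xE530
s_1 = Round(s_0, k_0) = 0xEDA6
s_2 = Round(s_1, k_1) = 0xC3A8

0xC3A8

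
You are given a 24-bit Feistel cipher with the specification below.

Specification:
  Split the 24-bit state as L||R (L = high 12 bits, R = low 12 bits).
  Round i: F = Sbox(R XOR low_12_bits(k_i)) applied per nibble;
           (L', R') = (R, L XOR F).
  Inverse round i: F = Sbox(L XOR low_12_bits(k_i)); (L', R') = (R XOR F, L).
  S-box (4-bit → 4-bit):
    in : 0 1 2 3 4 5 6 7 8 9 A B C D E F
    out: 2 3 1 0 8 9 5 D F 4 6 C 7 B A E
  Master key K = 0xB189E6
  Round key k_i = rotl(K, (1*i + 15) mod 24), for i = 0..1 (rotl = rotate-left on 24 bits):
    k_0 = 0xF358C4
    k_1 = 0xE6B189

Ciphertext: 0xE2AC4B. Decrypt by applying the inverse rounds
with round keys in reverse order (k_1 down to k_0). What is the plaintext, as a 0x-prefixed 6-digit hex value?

s_0 = ciphertext = 0xE2AC4B
s_1 = InvRound(s_0, k_1) = 0x22BE2A
s_2 = InvRound(s_1, k_0) = 0x88422B

0x88422B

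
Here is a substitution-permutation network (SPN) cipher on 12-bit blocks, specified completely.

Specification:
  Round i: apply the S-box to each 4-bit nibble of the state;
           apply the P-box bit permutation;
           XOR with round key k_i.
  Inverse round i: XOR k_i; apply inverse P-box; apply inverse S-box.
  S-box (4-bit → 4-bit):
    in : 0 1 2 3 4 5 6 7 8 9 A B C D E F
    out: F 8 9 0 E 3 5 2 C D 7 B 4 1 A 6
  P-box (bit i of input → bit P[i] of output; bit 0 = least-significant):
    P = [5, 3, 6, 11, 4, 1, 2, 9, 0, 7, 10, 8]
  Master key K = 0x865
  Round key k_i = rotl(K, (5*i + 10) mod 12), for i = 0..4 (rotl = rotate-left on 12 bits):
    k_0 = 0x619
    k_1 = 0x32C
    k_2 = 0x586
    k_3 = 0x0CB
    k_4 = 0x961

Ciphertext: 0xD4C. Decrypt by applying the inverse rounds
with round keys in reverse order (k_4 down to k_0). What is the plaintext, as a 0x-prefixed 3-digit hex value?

0x8DA

s_0 = ciphertext = 0xD4C
s_1 = InvRound(s_0, k_4) = 0x6C5
s_2 = InvRound(s_1, k_3) = 0xC47
s_3 = InvRound(s_2, k_2) = 0xB38
s_4 = InvRound(s_3, k_1) = 0x361
s_5 = InvRound(s_4, k_0) = 0x8DA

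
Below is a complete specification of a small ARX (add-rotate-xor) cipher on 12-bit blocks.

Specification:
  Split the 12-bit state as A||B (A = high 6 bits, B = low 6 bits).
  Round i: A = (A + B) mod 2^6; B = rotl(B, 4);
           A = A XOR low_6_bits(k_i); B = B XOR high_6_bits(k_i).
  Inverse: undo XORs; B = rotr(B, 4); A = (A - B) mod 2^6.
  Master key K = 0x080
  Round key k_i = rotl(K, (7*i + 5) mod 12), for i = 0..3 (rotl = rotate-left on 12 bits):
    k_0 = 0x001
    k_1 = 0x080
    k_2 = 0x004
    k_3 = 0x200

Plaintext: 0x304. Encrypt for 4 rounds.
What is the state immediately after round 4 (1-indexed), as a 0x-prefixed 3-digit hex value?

s_0 = plaintext = 0x304
s_1 = Round(s_0, k_0) = 0x441
s_2 = Round(s_1, k_1) = 0x492
s_3 = Round(s_2, k_2) = 0x824
s_4 = Round(s_3, k_3) = 0x101

0x101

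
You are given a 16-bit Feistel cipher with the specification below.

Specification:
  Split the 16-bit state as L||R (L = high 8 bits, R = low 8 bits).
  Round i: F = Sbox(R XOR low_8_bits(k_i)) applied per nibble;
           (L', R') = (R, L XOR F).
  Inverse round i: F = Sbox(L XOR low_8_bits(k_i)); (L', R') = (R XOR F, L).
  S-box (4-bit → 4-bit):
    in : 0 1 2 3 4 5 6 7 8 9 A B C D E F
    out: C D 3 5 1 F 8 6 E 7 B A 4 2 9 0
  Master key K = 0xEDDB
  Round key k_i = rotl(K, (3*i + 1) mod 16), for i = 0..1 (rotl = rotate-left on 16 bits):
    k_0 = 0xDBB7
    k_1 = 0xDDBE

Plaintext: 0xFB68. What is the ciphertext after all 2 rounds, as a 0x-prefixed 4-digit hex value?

0xDBE7

s_0 = plaintext = 0xFB68
s_1 = Round(s_0, k_0) = 0x68DB
s_2 = Round(s_1, k_1) = 0xDBE7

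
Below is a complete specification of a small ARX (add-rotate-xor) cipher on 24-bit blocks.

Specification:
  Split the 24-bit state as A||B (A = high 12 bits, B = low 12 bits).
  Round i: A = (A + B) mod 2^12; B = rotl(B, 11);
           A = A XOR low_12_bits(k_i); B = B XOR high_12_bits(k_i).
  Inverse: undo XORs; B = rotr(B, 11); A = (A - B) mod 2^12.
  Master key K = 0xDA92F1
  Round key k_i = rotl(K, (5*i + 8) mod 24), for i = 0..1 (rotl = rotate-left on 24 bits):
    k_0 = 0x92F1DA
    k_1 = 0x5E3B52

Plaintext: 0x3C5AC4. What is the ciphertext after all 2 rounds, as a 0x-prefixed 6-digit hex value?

s_0 = plaintext = 0x3C5AC4
s_1 = Round(s_0, k_0) = 0xF53C4D
s_2 = Round(s_1, k_1) = 0x0F2BC5

0x0F2BC5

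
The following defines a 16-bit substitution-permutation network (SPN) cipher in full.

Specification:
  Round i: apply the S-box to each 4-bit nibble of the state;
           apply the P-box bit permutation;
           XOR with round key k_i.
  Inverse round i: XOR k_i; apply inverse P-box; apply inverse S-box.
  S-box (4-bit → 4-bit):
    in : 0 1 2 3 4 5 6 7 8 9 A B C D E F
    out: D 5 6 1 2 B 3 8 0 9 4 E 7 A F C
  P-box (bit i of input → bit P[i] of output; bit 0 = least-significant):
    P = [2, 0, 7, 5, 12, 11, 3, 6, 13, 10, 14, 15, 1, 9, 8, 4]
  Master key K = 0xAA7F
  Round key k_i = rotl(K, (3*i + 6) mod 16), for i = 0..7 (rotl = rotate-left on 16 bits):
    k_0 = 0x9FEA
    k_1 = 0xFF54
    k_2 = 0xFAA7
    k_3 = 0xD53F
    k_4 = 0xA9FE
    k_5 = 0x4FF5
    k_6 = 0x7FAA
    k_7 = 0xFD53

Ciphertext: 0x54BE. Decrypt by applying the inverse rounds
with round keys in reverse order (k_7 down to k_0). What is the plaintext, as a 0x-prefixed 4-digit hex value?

0x4F2D

s_0 = ciphertext = 0x54BE
s_1 = InvRound(s_0, k_7) = 0xA9BE
s_2 = InvRound(s_1, k_6) = 0xDB33
s_3 = InvRound(s_2, k_5) = 0x3D91
s_4 = InvRound(s_3, k_4) = 0x3D05
s_5 = InvRound(s_4, k_3) = 0x9027
s_6 = InvRound(s_5, k_2) = 0x414A
s_7 = InvRound(s_6, k_1) = 0x55C3
s_8 = InvRound(s_7, k_0) = 0x4F2D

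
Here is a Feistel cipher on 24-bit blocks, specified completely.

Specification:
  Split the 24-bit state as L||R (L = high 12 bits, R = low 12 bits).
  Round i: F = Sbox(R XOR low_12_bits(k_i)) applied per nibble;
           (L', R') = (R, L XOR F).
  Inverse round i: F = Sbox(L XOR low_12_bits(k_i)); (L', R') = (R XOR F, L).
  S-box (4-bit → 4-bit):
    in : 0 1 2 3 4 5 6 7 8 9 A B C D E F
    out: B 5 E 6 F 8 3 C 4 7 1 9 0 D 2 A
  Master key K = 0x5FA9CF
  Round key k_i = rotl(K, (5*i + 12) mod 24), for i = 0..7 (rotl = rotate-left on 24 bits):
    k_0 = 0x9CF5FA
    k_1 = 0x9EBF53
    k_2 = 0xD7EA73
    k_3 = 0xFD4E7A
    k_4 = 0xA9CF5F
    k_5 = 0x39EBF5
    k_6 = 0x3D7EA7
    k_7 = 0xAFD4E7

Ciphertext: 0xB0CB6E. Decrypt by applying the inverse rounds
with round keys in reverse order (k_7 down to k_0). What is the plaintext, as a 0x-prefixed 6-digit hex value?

s_0 = ciphertext = 0xB0CB6E
s_1 = InvRound(s_0, k_7) = 0x147B0C
s_2 = InvRound(s_1, k_6) = 0x127147
s_3 = InvRound(s_2, k_5) = 0x099127
s_4 = InvRound(s_3, k_4) = 0xB24099
s_5 = InvRound(s_4, k_3) = 0x81BB24
s_6 = InvRound(s_5, k_2) = 0x51081B
s_7 = InvRound(s_6, k_1) = 0x9ED510
s_8 = InvRound(s_7, k_0) = 0x54C9ED

0x54C9ED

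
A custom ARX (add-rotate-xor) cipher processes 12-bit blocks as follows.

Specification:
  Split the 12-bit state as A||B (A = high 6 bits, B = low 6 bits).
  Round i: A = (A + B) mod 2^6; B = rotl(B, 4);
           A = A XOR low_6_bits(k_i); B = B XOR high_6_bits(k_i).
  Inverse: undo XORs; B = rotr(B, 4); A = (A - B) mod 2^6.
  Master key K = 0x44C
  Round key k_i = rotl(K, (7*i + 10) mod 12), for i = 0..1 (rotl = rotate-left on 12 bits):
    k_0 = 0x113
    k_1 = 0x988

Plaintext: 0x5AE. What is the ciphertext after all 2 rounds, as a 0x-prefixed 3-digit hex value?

s_0 = plaintext = 0x5AE
s_1 = Round(s_0, k_0) = 0x5EF
s_2 = Round(s_1, k_1) = 0x39D

0x39D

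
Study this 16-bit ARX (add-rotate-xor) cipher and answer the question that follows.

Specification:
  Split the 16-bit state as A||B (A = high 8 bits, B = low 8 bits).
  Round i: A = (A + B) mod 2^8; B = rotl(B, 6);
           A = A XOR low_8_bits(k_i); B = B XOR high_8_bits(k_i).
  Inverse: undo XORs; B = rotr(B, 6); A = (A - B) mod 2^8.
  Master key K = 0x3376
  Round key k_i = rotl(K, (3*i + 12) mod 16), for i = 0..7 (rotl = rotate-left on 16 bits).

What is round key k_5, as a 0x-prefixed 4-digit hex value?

K = 0x3376
k_0 = rotl(K, (3*0+12) mod 16) = rotl(K, 12) = 0x6337
k_1 = rotl(K, (3*1+12) mod 16) = rotl(K, 15) = 0x19BB
k_2 = rotl(K, (3*2+12) mod 16) = rotl(K, 2) = 0xCDD8
k_3 = rotl(K, (3*3+12) mod 16) = rotl(K, 5) = 0x6EC6
k_4 = rotl(K, (3*4+12) mod 16) = rotl(K, 8) = 0x7633
k_5 = rotl(K, (3*5+12) mod 16) = rotl(K, 11) = 0xB19B

0xB19B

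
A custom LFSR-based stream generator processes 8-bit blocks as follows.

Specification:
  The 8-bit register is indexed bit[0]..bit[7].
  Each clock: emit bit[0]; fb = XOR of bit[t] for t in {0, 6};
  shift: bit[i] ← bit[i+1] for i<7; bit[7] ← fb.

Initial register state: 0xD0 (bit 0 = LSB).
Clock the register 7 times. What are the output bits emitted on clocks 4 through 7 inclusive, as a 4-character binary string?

0101

reg_0 = 0xD0
clock 1: out=0, reg = 0xE8
clock 2: out=0, reg = 0xF4
clock 3: out=0, reg = 0xFA
clock 4: out=0, reg = 0xFD
clock 5: out=1, reg = 0x7E
clock 6: out=0, reg = 0xBF
clock 7: out=1, reg = 0xDF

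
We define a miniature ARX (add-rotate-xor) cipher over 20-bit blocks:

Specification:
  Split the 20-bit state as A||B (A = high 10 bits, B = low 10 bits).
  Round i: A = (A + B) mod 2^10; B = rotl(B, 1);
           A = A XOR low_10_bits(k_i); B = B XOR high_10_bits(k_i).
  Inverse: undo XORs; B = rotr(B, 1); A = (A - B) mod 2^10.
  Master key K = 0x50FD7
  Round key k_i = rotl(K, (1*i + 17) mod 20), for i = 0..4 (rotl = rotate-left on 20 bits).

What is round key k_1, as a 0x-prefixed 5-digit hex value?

K = 0x50FD7
k_0 = rotl(K, (1*0+17) mod 20) = rotl(K, 17) = 0xEA1FA
k_1 = rotl(K, (1*1+17) mod 20) = rotl(K, 18) = 0xD43F5

0xD43F5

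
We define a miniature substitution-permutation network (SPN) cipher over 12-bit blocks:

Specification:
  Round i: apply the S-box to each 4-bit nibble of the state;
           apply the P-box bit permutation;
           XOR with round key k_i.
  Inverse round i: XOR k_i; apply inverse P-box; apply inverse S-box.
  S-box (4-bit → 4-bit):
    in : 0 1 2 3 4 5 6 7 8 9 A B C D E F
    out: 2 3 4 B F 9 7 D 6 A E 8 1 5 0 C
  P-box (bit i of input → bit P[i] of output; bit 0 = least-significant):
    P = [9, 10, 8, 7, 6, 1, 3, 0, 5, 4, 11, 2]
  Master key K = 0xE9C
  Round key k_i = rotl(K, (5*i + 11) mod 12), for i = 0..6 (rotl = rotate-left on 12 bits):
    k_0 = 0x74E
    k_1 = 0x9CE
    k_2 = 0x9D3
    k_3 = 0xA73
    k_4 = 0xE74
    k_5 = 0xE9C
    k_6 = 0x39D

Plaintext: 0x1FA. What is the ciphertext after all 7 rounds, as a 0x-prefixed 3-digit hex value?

s_0 = plaintext = 0x1FA
s_1 = Round(s_0, k_0) = 0x2F7
s_2 = Round(s_1, k_1) = 0x247
s_3 = Round(s_2, k_2) = 0x218
s_4 = Round(s_3, k_3) = 0x731
s_5 = Round(s_4, k_4) = 0x013
s_6 = Round(s_5, k_5) = 0x84E
s_7 = Round(s_6, k_6) = 0xBC6

0xBC6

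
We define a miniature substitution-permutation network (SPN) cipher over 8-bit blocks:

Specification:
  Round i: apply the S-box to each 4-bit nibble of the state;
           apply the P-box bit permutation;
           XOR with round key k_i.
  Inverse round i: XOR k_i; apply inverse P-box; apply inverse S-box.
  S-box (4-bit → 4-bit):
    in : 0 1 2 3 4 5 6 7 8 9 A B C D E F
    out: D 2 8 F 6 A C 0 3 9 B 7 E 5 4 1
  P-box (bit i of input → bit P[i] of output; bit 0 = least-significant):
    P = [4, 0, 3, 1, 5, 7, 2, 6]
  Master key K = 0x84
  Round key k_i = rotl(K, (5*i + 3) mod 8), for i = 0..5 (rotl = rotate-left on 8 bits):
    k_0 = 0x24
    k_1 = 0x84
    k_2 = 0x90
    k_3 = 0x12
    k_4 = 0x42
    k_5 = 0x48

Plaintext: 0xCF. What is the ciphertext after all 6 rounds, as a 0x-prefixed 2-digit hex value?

0x5B

s_0 = plaintext = 0xCF
s_1 = Round(s_0, k_0) = 0xF0
s_2 = Round(s_1, k_1) = 0xBE
s_3 = Round(s_2, k_2) = 0x3C
s_4 = Round(s_3, k_3) = 0xFD
s_5 = Round(s_4, k_4) = 0x7A
s_6 = Round(s_5, k_5) = 0x5B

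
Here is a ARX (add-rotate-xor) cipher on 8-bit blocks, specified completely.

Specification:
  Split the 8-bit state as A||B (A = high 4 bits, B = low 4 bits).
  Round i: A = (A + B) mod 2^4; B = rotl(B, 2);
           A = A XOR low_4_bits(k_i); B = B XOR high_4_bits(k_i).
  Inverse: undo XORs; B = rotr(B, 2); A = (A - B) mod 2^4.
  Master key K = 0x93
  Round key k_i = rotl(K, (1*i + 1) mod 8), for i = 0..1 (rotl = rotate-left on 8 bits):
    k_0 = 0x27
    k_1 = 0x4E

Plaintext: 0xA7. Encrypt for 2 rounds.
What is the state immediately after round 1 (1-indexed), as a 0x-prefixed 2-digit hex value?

s_0 = plaintext = 0xA7
s_1 = Round(s_0, k_0) = 0x6F
s_2 = Round(s_1, k_1) = 0xBB

0x6F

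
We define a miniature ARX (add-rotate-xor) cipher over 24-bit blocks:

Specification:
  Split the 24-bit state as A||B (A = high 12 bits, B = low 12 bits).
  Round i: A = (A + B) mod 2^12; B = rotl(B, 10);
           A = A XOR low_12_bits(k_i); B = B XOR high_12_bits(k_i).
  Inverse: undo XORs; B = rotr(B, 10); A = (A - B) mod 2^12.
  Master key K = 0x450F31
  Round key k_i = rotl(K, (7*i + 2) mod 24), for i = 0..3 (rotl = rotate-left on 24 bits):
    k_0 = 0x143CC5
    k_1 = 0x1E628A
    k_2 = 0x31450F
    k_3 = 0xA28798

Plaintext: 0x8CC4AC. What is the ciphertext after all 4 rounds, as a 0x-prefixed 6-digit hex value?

0xC976F2

s_0 = plaintext = 0x8CC4AC
s_1 = Round(s_0, k_0) = 0x1BD068
s_2 = Round(s_1, k_1) = 0x0AF1FC
s_3 = Round(s_2, k_2) = 0x7A436B
s_4 = Round(s_3, k_3) = 0xC976F2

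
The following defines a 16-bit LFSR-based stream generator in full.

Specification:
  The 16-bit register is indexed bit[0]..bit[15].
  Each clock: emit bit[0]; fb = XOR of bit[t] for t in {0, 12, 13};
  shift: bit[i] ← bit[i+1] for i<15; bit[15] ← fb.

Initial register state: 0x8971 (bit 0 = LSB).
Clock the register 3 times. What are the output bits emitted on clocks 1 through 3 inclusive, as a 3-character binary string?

reg_0 = 0x8971
clock 1: out=1, reg = 0xC4B8
clock 2: out=0, reg = 0x625C
clock 3: out=0, reg = 0xB12E

100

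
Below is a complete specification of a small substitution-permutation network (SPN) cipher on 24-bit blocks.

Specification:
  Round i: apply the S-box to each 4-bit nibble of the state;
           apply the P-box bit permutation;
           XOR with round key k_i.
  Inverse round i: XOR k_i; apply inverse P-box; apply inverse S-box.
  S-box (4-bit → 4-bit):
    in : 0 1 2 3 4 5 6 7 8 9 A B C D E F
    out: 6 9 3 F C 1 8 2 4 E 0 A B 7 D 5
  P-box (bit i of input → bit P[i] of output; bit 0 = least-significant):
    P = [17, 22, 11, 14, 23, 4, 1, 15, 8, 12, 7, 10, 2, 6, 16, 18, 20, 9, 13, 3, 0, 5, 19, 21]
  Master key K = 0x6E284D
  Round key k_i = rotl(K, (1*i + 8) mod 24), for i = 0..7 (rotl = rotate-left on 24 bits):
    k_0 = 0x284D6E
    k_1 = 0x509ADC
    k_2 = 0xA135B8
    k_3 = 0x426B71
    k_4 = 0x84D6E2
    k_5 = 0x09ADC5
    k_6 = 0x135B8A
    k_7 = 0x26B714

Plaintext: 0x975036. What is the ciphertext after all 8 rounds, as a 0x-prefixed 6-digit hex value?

s_0 = plaintext = 0x975036
s_1 = Round(s_0, k_0) = 0x809FD8
s_2 = Round(s_1, k_1) = 0xDDB10E
s_3 = Round(s_2, k_2) = 0xBF5ACB
s_4 = Round(s_3, k_3) = 0xB28B45
s_5 = Round(s_4, k_4) = 0xB740C0
s_6 = Round(s_5, k_5) = 0xEC3775
s_7 = Round(s_6, k_6) = 0x2C49D7
s_8 = Round(s_7, k_7) = 0xF3A1AF

0xF3A1AF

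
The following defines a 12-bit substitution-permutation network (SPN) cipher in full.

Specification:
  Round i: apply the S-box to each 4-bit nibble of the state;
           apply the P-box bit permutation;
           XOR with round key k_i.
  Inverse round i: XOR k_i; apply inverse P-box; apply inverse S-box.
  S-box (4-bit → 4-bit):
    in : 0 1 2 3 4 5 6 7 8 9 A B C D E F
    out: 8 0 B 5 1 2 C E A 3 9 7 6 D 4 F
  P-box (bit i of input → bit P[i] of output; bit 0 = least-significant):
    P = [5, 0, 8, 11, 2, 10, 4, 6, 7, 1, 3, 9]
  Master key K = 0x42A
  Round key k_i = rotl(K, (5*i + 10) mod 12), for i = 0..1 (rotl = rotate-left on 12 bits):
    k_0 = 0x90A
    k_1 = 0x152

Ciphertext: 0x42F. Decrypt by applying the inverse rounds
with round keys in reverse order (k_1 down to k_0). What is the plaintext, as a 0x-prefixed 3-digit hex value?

0xA7B

s_0 = ciphertext = 0x42F
s_1 = InvRound(s_0, k_1) = 0xEFB
s_2 = InvRound(s_1, k_0) = 0xA7B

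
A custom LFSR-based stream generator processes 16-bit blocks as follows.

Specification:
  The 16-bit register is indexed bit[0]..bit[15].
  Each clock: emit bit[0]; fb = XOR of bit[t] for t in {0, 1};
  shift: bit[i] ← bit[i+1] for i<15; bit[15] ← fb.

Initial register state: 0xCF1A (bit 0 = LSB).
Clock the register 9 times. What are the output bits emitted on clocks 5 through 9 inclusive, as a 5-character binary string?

reg_0 = 0xCF1A
clock 1: out=0, reg = 0xE78D
clock 2: out=1, reg = 0xF3C6
clock 3: out=0, reg = 0xF9E3
clock 4: out=1, reg = 0x7CF1
clock 5: out=1, reg = 0xBE78
clock 6: out=0, reg = 0x5F3C
clock 7: out=0, reg = 0x2F9E
clock 8: out=0, reg = 0x97CF
clock 9: out=1, reg = 0x4BE7

10001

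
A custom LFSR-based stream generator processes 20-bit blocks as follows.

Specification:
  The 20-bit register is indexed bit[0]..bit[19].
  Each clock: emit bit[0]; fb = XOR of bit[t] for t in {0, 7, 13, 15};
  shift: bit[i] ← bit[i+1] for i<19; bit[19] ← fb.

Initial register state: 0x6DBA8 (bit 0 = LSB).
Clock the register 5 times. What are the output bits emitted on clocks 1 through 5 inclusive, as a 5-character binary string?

reg_0 = 0x6DBA8
clock 1: out=0, reg = 0x36DD4
clock 2: out=0, reg = 0x1B6EA
clock 3: out=0, reg = 0x8DB75
clock 4: out=1, reg = 0x46DBA
clock 5: out=0, reg = 0x236DD

00010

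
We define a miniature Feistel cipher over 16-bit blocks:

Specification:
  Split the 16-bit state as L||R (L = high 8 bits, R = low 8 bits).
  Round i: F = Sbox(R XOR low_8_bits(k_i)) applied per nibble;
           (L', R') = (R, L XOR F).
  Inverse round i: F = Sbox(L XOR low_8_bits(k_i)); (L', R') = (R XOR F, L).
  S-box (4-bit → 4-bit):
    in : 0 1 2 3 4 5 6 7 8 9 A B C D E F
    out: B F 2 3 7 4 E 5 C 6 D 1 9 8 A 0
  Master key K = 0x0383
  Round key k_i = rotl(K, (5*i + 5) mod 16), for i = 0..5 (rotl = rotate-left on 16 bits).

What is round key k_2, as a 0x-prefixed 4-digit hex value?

0x81C1

K = 0x0383
k_0 = rotl(K, (5*0+5) mod 16) = rotl(K, 5) = 0x7060
k_1 = rotl(K, (5*1+5) mod 16) = rotl(K, 10) = 0x0C0E
k_2 = rotl(K, (5*2+5) mod 16) = rotl(K, 15) = 0x81C1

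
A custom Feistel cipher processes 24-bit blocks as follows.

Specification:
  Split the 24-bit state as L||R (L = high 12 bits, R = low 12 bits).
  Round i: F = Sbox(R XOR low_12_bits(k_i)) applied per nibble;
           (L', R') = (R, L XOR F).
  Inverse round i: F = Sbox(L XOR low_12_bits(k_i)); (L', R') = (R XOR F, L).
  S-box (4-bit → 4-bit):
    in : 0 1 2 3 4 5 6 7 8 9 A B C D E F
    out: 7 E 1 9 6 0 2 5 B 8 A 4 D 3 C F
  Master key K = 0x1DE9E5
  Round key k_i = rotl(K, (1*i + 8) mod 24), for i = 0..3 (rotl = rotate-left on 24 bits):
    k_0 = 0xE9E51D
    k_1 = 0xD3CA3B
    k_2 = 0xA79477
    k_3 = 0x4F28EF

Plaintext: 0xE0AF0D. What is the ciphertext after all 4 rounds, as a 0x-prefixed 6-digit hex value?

s_0 = plaintext = 0xE0AF0D
s_1 = Round(s_0, k_0) = 0xF0D4ED
s_2 = Round(s_1, k_1) = 0x4ED33F
s_3 = Round(s_2, k_2) = 0x33F186
s_4 = Round(s_3, k_3) = 0x186B17

0x186B17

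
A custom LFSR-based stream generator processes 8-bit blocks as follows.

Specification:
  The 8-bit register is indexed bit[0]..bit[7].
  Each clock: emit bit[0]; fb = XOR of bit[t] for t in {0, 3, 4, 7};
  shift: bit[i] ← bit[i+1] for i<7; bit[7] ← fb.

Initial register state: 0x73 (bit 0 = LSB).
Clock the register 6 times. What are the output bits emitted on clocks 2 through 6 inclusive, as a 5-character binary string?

reg_0 = 0x73
clock 1: out=1, reg = 0x39
clock 2: out=1, reg = 0x9C
clock 3: out=0, reg = 0xCE
clock 4: out=0, reg = 0x67
clock 5: out=1, reg = 0xB3
clock 6: out=1, reg = 0xD9

10011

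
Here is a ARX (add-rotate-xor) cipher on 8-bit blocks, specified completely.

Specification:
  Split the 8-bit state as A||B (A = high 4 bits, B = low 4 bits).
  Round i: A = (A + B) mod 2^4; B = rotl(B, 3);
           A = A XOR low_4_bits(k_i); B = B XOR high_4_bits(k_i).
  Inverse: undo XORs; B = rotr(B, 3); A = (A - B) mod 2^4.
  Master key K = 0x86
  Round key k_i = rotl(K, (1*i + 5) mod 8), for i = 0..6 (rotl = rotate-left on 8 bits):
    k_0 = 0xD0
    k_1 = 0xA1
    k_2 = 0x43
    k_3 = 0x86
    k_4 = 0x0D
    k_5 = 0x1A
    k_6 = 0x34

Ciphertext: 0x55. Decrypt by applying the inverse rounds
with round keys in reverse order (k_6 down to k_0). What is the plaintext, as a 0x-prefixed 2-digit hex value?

s_0 = ciphertext = 0x55
s_1 = InvRound(s_0, k_6) = 0x5C
s_2 = InvRound(s_1, k_5) = 0x4B
s_3 = InvRound(s_2, k_4) = 0x27
s_4 = InvRound(s_3, k_3) = 0x5F
s_5 = InvRound(s_4, k_2) = 0xF7
s_6 = InvRound(s_5, k_1) = 0x3B
s_7 = InvRound(s_6, k_0) = 0x7C

0x7C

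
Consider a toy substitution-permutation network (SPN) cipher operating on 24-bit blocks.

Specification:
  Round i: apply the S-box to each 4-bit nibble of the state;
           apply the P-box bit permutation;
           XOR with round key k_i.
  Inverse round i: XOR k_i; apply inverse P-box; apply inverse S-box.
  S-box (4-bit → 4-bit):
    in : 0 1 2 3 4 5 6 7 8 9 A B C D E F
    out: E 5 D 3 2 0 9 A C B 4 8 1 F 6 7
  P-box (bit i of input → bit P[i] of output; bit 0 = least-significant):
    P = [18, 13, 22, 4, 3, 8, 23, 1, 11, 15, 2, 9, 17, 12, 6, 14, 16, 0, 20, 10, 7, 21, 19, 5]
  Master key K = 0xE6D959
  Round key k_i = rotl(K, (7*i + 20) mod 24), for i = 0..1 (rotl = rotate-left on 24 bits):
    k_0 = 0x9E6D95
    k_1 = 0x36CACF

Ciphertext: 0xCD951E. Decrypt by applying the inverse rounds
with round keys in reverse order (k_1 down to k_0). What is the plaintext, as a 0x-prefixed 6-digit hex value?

0x73FD30

s_0 = ciphertext = 0xCD951E
s_1 = InvRound(s_0, k_1) = 0xFDD6E8
s_2 = InvRound(s_1, k_0) = 0x73FD30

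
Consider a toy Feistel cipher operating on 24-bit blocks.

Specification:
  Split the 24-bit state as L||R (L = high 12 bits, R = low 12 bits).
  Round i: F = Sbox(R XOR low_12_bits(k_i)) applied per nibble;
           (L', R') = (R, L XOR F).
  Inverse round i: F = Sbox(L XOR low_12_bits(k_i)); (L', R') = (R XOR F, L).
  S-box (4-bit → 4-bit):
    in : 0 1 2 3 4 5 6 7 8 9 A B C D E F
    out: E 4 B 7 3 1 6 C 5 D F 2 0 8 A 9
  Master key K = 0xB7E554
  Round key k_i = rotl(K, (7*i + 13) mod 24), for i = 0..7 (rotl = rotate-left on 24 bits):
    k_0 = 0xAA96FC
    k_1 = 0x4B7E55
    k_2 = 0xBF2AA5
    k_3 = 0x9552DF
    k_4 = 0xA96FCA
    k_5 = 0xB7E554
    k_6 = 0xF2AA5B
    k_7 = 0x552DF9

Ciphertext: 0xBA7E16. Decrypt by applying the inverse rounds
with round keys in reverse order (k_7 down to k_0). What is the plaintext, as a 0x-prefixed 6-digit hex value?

0x798CF6

s_0 = ciphertext = 0xBA7E16
s_1 = InvRound(s_0, k_7) = 0x80CBA7
s_2 = InvRound(s_1, k_6) = 0x0BB80C
s_3 = InvRound(s_2, k_5) = 0x9A50BB
s_4 = InvRound(s_3, k_4) = 0x6D29A5
s_5 = InvRound(s_4, k_3) = 0xA4D6D2
s_6 = InvRound(s_5, k_2) = 0x877A4D
s_7 = InvRound(s_6, k_1) = 0xCF6877
s_8 = InvRound(s_7, k_0) = 0x798CF6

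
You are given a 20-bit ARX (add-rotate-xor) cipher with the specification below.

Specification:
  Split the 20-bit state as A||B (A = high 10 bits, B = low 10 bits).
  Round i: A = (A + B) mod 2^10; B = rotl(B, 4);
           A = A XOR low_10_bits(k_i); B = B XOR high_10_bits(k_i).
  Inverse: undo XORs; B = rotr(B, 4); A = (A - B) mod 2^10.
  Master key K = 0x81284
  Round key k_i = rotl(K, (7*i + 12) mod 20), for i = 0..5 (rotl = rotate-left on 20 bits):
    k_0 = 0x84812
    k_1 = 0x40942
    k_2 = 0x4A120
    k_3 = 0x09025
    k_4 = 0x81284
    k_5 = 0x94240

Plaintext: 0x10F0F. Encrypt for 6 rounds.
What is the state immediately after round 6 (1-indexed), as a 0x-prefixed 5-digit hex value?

s_0 = plaintext = 0x10F0F
s_1 = Round(s_0, k_0) = 0xD02EE
s_2 = Round(s_1, k_1) = 0xDB3E9
s_3 = Round(s_2, k_2) = 0x9D7B7
s_4 = Round(s_3, k_3) = 0x8275A
s_5 = Round(s_4, k_4) = 0xF9FA9
s_6 = Round(s_5, k_5) = 0x740CE

0x740CE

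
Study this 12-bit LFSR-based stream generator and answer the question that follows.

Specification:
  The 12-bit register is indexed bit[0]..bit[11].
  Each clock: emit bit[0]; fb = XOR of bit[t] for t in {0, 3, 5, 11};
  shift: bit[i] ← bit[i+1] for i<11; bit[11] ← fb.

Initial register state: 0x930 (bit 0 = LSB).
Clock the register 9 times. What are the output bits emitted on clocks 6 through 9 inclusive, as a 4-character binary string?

1001

reg_0 = 0x930
clock 1: out=0, reg = 0x498
clock 2: out=0, reg = 0xA4C
clock 3: out=0, reg = 0x526
clock 4: out=0, reg = 0xA93
clock 5: out=1, reg = 0x549
clock 6: out=1, reg = 0x2A4
clock 7: out=0, reg = 0x952
clock 8: out=0, reg = 0xCA9
clock 9: out=1, reg = 0x654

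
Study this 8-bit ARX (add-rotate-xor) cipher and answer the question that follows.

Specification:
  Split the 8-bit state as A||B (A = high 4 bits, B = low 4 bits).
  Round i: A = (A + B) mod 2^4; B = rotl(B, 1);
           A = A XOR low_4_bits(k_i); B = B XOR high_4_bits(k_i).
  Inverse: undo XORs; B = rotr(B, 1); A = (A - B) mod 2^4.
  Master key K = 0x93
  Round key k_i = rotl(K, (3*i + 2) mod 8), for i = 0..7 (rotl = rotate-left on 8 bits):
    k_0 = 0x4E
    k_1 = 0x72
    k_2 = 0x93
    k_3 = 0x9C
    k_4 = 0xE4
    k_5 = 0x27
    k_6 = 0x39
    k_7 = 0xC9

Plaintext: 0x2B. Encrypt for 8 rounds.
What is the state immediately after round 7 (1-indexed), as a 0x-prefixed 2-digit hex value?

0x0B

s_0 = plaintext = 0x2B
s_1 = Round(s_0, k_0) = 0x33
s_2 = Round(s_1, k_1) = 0x41
s_3 = Round(s_2, k_2) = 0x6B
s_4 = Round(s_3, k_3) = 0xDE
s_5 = Round(s_4, k_4) = 0xF3
s_6 = Round(s_5, k_5) = 0x54
s_7 = Round(s_6, k_6) = 0x0B
s_8 = Round(s_7, k_7) = 0x2B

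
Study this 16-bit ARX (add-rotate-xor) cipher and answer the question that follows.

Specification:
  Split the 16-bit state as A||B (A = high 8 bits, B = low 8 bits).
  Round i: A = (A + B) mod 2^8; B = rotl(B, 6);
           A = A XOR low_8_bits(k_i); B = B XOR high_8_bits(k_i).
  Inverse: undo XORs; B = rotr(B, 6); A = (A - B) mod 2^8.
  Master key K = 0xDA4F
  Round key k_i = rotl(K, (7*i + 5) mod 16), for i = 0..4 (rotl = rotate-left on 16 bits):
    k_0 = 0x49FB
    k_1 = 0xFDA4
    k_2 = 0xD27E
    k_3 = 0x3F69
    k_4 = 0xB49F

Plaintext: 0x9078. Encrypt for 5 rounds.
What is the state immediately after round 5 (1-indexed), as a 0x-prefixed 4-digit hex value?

0xADF6

s_0 = plaintext = 0x9078
s_1 = Round(s_0, k_0) = 0xF357
s_2 = Round(s_1, k_1) = 0xEE28
s_3 = Round(s_2, k_2) = 0x68D8
s_4 = Round(s_3, k_3) = 0x2909
s_5 = Round(s_4, k_4) = 0xADF6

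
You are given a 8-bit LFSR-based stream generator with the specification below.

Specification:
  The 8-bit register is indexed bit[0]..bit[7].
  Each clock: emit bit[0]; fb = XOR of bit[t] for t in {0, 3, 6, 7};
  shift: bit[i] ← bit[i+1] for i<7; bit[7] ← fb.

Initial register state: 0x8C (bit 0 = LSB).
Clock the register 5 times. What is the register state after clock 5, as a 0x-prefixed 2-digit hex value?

0x94

reg_0 = 0x8C
clock 1: out=0, reg = 0x46
clock 2: out=0, reg = 0xA3
clock 3: out=1, reg = 0x51
clock 4: out=1, reg = 0x28
clock 5: out=0, reg = 0x94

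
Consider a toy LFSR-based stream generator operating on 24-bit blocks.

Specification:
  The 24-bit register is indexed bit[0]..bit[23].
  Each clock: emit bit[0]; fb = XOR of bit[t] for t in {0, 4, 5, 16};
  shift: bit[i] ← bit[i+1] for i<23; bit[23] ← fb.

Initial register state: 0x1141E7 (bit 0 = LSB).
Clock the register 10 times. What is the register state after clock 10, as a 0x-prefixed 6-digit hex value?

reg_0 = 0x1141E7
clock 1: out=1, reg = 0x88A0F3
clock 2: out=1, reg = 0xC45079
clock 3: out=1, reg = 0xE2283C
clock 4: out=0, reg = 0x71141E
clock 5: out=0, reg = 0x388A0F
clock 6: out=1, reg = 0x9C4507
clock 7: out=1, reg = 0xCE2283
clock 8: out=1, reg = 0xE71141
clock 9: out=1, reg = 0x7388A0
clock 10: out=0, reg = 0x39C450

0x39C450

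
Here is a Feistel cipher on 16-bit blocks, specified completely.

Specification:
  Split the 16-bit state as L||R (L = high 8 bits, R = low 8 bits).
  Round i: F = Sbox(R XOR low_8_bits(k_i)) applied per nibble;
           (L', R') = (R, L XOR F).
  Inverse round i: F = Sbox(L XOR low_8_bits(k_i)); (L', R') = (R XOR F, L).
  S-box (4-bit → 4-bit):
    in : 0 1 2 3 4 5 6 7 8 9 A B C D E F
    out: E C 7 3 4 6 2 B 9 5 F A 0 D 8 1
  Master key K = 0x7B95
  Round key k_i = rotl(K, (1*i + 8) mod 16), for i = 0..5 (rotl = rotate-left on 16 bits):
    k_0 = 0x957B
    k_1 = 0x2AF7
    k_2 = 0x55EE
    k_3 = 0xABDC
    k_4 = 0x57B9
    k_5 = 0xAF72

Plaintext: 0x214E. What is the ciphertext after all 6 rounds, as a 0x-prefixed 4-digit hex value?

s_0 = plaintext = 0x214E
s_1 = Round(s_0, k_0) = 0x4E17
s_2 = Round(s_1, k_1) = 0x17C0
s_3 = Round(s_2, k_2) = 0xC06F
s_4 = Round(s_3, k_3) = 0x6F63
s_5 = Round(s_4, k_4) = 0x63B0
s_6 = Round(s_5, k_5) = 0xB064

0xB064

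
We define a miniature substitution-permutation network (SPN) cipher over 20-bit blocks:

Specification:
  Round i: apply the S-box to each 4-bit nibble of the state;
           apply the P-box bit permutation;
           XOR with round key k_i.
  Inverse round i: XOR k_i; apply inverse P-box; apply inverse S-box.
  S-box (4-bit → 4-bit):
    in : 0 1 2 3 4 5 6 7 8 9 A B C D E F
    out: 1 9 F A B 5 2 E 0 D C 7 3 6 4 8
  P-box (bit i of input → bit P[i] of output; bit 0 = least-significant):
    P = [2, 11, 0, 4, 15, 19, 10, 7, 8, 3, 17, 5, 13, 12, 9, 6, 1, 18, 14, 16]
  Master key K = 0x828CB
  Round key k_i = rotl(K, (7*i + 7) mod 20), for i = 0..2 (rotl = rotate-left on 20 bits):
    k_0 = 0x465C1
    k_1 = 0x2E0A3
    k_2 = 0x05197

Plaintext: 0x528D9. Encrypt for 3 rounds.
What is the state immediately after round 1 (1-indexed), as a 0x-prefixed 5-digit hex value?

s_0 = plaintext = 0x528D9
s_1 = Round(s_0, k_0) = 0xC1396
s_2 = Round(s_1, k_1) = 0x64C49
s_3 = Round(s_2, k_2) = 0xCE04A

0xC1396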